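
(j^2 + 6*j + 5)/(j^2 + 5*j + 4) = (j + 5)/(j + 4)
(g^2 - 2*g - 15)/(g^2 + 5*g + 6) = (g - 5)/(g + 2)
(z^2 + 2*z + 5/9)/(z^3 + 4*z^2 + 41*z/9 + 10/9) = 1/(z + 2)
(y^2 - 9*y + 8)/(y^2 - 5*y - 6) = (-y^2 + 9*y - 8)/(-y^2 + 5*y + 6)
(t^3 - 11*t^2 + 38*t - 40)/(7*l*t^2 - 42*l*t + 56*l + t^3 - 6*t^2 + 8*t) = (t - 5)/(7*l + t)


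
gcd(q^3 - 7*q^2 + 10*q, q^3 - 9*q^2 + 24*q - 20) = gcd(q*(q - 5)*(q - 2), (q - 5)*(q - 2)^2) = q^2 - 7*q + 10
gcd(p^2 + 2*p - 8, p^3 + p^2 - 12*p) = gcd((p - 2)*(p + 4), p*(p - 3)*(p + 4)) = p + 4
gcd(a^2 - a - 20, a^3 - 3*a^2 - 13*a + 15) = a - 5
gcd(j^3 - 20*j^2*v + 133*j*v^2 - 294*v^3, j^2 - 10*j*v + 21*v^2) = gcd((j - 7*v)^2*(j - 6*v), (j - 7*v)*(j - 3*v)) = -j + 7*v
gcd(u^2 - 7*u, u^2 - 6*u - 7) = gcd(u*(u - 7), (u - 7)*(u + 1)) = u - 7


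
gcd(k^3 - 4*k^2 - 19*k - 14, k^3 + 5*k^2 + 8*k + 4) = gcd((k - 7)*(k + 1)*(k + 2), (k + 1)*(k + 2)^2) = k^2 + 3*k + 2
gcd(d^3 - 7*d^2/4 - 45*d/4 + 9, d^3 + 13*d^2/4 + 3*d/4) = d + 3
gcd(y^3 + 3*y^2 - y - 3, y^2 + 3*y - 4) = y - 1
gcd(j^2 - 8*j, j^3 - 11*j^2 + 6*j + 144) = j - 8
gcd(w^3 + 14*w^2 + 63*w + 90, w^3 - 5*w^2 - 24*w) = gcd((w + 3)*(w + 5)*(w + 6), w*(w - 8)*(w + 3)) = w + 3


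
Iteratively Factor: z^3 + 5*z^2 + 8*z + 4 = (z + 2)*(z^2 + 3*z + 2) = (z + 2)^2*(z + 1)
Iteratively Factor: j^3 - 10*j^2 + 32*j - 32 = (j - 4)*(j^2 - 6*j + 8) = (j - 4)*(j - 2)*(j - 4)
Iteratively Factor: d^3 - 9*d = (d)*(d^2 - 9) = d*(d - 3)*(d + 3)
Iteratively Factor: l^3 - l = (l + 1)*(l^2 - l) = (l - 1)*(l + 1)*(l)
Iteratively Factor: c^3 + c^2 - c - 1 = (c + 1)*(c^2 - 1) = (c - 1)*(c + 1)*(c + 1)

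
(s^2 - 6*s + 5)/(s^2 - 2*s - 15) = (s - 1)/(s + 3)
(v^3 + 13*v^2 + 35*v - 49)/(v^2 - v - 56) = (v^2 + 6*v - 7)/(v - 8)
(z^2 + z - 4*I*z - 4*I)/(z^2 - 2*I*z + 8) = (z + 1)/(z + 2*I)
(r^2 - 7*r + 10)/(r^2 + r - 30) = (r - 2)/(r + 6)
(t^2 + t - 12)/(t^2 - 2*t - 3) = (t + 4)/(t + 1)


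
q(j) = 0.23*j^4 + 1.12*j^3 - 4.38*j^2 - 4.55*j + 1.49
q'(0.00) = -4.55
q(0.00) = 1.49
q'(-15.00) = -2222.15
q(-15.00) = 6947.99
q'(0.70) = -8.72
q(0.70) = -3.40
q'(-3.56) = 27.71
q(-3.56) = -51.41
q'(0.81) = -8.95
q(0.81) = -4.37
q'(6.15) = 282.66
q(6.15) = 397.39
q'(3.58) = 49.36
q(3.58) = 18.23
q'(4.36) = 97.38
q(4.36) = 74.33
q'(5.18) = 168.10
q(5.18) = 181.66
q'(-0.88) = 5.13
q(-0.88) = 1.48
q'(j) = 0.92*j^3 + 3.36*j^2 - 8.76*j - 4.55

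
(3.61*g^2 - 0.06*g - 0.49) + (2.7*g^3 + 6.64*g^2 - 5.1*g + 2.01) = 2.7*g^3 + 10.25*g^2 - 5.16*g + 1.52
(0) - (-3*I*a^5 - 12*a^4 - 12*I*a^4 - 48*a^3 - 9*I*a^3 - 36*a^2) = 3*I*a^5 + 12*a^4 + 12*I*a^4 + 48*a^3 + 9*I*a^3 + 36*a^2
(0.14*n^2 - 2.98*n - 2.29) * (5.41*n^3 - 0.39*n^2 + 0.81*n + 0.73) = 0.7574*n^5 - 16.1764*n^4 - 11.1133*n^3 - 1.4185*n^2 - 4.0303*n - 1.6717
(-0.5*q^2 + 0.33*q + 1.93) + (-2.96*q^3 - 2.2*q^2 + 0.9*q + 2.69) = -2.96*q^3 - 2.7*q^2 + 1.23*q + 4.62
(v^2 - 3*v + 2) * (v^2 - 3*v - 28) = v^4 - 6*v^3 - 17*v^2 + 78*v - 56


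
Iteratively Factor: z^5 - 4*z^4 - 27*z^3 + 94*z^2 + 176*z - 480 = (z + 3)*(z^4 - 7*z^3 - 6*z^2 + 112*z - 160) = (z + 3)*(z + 4)*(z^3 - 11*z^2 + 38*z - 40) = (z - 4)*(z + 3)*(z + 4)*(z^2 - 7*z + 10) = (z - 4)*(z - 2)*(z + 3)*(z + 4)*(z - 5)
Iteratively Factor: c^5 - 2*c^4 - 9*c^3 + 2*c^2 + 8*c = (c + 1)*(c^4 - 3*c^3 - 6*c^2 + 8*c) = (c - 1)*(c + 1)*(c^3 - 2*c^2 - 8*c) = (c - 4)*(c - 1)*(c + 1)*(c^2 + 2*c) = c*(c - 4)*(c - 1)*(c + 1)*(c + 2)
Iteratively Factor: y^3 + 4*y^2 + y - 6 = (y + 3)*(y^2 + y - 2) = (y - 1)*(y + 3)*(y + 2)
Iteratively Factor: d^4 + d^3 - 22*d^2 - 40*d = (d + 4)*(d^3 - 3*d^2 - 10*d) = (d - 5)*(d + 4)*(d^2 + 2*d) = (d - 5)*(d + 2)*(d + 4)*(d)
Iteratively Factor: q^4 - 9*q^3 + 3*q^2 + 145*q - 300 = (q - 5)*(q^3 - 4*q^2 - 17*q + 60) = (q - 5)*(q - 3)*(q^2 - q - 20) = (q - 5)^2*(q - 3)*(q + 4)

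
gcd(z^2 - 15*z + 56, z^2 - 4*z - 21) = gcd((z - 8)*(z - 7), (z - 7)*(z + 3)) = z - 7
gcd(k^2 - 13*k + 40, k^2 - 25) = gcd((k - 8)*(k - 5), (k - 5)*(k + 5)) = k - 5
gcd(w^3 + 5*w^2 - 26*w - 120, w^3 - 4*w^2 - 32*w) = w + 4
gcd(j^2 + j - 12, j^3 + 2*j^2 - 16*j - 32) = j + 4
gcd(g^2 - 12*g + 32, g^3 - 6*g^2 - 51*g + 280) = g - 8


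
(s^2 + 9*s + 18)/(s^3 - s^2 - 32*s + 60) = (s + 3)/(s^2 - 7*s + 10)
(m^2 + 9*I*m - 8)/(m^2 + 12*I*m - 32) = (m + I)/(m + 4*I)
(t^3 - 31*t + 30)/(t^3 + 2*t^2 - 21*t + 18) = (t - 5)/(t - 3)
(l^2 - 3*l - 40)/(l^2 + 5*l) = (l - 8)/l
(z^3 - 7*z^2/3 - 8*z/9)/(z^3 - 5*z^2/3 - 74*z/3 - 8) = z*(3*z - 8)/(3*(z^2 - 2*z - 24))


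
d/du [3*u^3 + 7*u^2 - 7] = u*(9*u + 14)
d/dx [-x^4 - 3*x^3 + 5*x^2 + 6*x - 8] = -4*x^3 - 9*x^2 + 10*x + 6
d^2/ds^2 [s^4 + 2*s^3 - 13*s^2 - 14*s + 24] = 12*s^2 + 12*s - 26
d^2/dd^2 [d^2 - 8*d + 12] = 2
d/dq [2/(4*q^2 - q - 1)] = 2*(1 - 8*q)/(-4*q^2 + q + 1)^2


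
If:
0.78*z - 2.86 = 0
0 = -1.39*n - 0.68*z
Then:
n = -1.79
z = 3.67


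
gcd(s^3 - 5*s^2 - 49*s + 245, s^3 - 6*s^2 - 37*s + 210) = s^2 - 12*s + 35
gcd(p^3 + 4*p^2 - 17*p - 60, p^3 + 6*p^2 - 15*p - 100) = p^2 + p - 20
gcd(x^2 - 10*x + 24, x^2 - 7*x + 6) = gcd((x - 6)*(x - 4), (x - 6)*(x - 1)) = x - 6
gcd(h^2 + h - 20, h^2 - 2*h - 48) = 1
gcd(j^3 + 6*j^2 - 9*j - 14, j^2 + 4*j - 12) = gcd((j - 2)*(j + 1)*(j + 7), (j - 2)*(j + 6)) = j - 2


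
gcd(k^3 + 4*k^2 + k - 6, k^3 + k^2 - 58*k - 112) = k + 2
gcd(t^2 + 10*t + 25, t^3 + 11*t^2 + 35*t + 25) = t^2 + 10*t + 25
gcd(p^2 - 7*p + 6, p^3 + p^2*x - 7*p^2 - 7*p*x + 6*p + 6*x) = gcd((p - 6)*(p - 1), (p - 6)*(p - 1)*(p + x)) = p^2 - 7*p + 6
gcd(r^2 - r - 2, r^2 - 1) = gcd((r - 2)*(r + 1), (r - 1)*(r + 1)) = r + 1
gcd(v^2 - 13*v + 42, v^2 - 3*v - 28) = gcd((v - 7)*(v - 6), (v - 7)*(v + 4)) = v - 7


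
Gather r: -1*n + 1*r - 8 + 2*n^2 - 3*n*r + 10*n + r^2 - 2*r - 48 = 2*n^2 + 9*n + r^2 + r*(-3*n - 1) - 56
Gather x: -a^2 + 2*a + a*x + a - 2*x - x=-a^2 + 3*a + x*(a - 3)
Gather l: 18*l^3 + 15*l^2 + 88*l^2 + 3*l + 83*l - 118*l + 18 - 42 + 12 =18*l^3 + 103*l^2 - 32*l - 12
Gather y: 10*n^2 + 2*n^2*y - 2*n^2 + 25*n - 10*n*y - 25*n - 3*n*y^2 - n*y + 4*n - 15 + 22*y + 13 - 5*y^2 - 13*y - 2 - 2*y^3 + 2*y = 8*n^2 + 4*n - 2*y^3 + y^2*(-3*n - 5) + y*(2*n^2 - 11*n + 11) - 4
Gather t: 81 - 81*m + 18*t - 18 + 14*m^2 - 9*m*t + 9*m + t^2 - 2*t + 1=14*m^2 - 72*m + t^2 + t*(16 - 9*m) + 64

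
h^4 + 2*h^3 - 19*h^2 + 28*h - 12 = (h - 2)*(h - 1)^2*(h + 6)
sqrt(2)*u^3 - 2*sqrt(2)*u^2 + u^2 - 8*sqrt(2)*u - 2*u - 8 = (u - 4)*(u + 2)*(sqrt(2)*u + 1)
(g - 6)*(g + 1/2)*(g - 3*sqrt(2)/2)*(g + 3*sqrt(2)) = g^4 - 11*g^3/2 + 3*sqrt(2)*g^3/2 - 12*g^2 - 33*sqrt(2)*g^2/4 - 9*sqrt(2)*g/2 + 99*g/2 + 27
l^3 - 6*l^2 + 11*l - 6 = (l - 3)*(l - 2)*(l - 1)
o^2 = o^2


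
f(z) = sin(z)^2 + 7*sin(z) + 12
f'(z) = 2*sin(z)*cos(z) + 7*cos(z)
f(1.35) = 19.78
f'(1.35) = 1.96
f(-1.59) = 6.00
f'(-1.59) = -0.10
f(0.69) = 16.86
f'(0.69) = 6.38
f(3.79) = 8.14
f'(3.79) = -4.62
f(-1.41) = 6.06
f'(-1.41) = 0.80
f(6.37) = 12.61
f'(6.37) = 7.15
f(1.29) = 19.65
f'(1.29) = 2.47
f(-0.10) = 11.31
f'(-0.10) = 6.77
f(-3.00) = 11.03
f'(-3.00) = -6.65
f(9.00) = 15.05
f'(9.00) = -7.13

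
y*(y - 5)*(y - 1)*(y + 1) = y^4 - 5*y^3 - y^2 + 5*y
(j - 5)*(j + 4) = j^2 - j - 20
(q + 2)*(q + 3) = q^2 + 5*q + 6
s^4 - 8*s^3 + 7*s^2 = s^2*(s - 7)*(s - 1)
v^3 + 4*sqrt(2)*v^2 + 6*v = v*(v + sqrt(2))*(v + 3*sqrt(2))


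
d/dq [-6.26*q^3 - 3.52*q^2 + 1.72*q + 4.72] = -18.78*q^2 - 7.04*q + 1.72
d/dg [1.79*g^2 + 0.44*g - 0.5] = 3.58*g + 0.44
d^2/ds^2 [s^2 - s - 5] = 2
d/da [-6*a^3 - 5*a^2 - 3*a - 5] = -18*a^2 - 10*a - 3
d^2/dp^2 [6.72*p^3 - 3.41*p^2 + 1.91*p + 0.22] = 40.32*p - 6.82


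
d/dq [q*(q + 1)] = 2*q + 1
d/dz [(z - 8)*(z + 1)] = 2*z - 7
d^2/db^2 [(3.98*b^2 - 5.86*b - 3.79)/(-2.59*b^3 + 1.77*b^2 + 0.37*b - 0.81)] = (-53.396476*b^6 + 235.856796*b^5 + 121.016196*b^4 - 107.935096*b^3 - 132.31068*b^2 + 17.595072*b + 10.195076)/(17.373979*b^9 - 35.620011*b^8 + 16.896642*b^7 + 20.932596*b^6 - 24.693504*b^5 + 2.22867*b^4 + 8.230058*b^3 - 3.151224*b^2 - 0.728271*b + 0.531441)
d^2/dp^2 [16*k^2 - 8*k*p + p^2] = 2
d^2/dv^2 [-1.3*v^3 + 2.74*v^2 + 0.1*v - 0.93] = 5.48 - 7.8*v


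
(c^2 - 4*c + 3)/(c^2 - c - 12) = (-c^2 + 4*c - 3)/(-c^2 + c + 12)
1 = 1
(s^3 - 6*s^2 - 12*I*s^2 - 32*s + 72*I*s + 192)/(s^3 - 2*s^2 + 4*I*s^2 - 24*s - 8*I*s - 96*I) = (s^2 - 12*I*s - 32)/(s^2 + 4*s*(1 + I) + 16*I)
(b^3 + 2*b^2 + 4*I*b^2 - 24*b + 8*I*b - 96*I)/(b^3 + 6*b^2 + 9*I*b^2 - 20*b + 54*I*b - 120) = (b - 4)/(b + 5*I)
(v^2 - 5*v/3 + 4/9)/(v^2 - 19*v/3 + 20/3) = (v - 1/3)/(v - 5)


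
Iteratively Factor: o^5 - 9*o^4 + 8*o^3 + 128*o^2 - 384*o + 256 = (o - 1)*(o^4 - 8*o^3 + 128*o - 256) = (o - 4)*(o - 1)*(o^3 - 4*o^2 - 16*o + 64) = (o - 4)^2*(o - 1)*(o^2 - 16) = (o - 4)^2*(o - 1)*(o + 4)*(o - 4)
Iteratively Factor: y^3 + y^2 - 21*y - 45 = (y + 3)*(y^2 - 2*y - 15) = (y - 5)*(y + 3)*(y + 3)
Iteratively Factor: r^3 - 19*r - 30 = (r - 5)*(r^2 + 5*r + 6) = (r - 5)*(r + 2)*(r + 3)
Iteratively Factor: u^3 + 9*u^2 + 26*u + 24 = (u + 4)*(u^2 + 5*u + 6) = (u + 2)*(u + 4)*(u + 3)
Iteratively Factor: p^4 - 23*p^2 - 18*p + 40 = (p + 4)*(p^3 - 4*p^2 - 7*p + 10) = (p - 1)*(p + 4)*(p^2 - 3*p - 10) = (p - 5)*(p - 1)*(p + 4)*(p + 2)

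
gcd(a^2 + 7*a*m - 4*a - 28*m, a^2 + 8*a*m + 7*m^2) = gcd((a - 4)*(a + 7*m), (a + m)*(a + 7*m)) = a + 7*m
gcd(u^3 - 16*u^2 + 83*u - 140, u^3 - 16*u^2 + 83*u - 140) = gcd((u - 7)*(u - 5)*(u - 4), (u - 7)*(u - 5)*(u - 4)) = u^3 - 16*u^2 + 83*u - 140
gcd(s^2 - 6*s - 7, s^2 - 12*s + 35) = s - 7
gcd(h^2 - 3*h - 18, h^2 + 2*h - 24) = 1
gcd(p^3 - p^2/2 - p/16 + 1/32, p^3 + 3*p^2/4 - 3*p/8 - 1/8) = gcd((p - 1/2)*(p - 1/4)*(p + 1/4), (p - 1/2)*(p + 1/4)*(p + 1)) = p^2 - p/4 - 1/8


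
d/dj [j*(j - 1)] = 2*j - 1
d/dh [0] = 0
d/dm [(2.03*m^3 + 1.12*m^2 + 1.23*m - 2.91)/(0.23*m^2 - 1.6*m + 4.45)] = (0.4669*m^4 - 6.496*m^3 + 25.0256*m^2 + 11.3066*m + 0.8175)/(0.0529*m^4 - 0.736*m^3 + 4.607*m^2 - 14.24*m + 19.8025)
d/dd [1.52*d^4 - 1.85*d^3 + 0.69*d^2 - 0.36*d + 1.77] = 6.08*d^3 - 5.55*d^2 + 1.38*d - 0.36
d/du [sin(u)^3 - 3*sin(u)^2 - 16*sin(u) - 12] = (3*sin(u)^2 - 6*sin(u) - 16)*cos(u)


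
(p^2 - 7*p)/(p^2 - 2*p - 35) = p/(p + 5)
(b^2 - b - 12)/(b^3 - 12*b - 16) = (b + 3)/(b^2 + 4*b + 4)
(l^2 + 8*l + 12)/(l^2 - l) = (l^2 + 8*l + 12)/(l*(l - 1))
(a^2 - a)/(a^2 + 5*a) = (a - 1)/(a + 5)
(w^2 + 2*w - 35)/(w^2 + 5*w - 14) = (w - 5)/(w - 2)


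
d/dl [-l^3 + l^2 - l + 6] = -3*l^2 + 2*l - 1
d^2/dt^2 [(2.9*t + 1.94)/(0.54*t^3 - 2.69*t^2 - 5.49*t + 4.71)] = (5.07384*t^5 - 18.486792*t^4 + 14.075356*t^3 - 38.79006*t^2 + 362.751768*t + 316.07862)/(0.157464*t^9 - 2.353212*t^8 + 6.91983*t^7 + 32.503843*t^6 - 111.402081*t^5 - 224.76411*t^4 + 287.815599*t^3 + 246.853926*t^2 - 365.372127*t + 104.487111)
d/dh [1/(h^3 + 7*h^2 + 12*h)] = (-3*h^2 - 14*h - 12)/(h^2*(h^2 + 7*h + 12)^2)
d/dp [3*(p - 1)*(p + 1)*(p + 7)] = 9*p^2 + 42*p - 3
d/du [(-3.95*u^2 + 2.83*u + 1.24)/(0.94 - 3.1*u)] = (12.245*u^2 - 7.426*u + 6.5042)/(9.61*u^2 - 5.828*u + 0.8836)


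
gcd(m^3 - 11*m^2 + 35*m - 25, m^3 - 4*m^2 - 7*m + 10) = m^2 - 6*m + 5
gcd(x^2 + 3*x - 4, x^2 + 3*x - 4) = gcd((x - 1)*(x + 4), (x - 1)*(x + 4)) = x^2 + 3*x - 4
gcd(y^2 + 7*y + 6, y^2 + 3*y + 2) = y + 1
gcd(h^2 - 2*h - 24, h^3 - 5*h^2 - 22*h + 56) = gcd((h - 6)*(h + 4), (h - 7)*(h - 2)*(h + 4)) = h + 4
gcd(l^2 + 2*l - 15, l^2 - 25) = l + 5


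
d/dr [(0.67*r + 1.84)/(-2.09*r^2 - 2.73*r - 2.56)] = (1.4003*r^2 + 7.6912*r + 3.308)/(4.3681*r^4 + 11.4114*r^3 + 18.1537*r^2 + 13.9776*r + 6.5536)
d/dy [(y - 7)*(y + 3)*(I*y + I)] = I*(3*y^2 - 6*y - 25)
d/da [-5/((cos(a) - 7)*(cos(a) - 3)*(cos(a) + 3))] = 5*(3*sin(a)^2 + 14*cos(a) + 6)*sin(a)/((cos(a) - 7)^2*(cos(a) - 3)^2*(cos(a) + 3)^2)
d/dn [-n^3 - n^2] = n*(-3*n - 2)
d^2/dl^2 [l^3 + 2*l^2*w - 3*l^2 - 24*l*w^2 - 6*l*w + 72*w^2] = 6*l + 4*w - 6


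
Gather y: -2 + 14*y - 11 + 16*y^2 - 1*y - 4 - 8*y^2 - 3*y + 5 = 8*y^2 + 10*y - 12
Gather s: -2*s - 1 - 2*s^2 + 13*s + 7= -2*s^2 + 11*s + 6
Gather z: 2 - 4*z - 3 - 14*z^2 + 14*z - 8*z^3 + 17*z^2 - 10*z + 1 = -8*z^3 + 3*z^2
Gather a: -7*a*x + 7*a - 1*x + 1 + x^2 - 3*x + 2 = a*(7 - 7*x) + x^2 - 4*x + 3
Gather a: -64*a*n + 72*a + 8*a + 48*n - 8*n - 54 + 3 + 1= a*(80 - 64*n) + 40*n - 50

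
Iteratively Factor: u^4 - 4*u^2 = (u - 2)*(u^3 + 2*u^2) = (u - 2)*(u + 2)*(u^2) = u*(u - 2)*(u + 2)*(u)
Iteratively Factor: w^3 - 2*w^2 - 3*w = (w + 1)*(w^2 - 3*w) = (w - 3)*(w + 1)*(w)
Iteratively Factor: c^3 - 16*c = (c - 4)*(c^2 + 4*c) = (c - 4)*(c + 4)*(c)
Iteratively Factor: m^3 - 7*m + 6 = (m - 2)*(m^2 + 2*m - 3) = (m - 2)*(m - 1)*(m + 3)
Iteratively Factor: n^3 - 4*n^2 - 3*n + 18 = (n + 2)*(n^2 - 6*n + 9) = (n - 3)*(n + 2)*(n - 3)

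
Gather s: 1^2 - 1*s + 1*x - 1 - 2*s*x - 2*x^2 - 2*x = s*(-2*x - 1) - 2*x^2 - x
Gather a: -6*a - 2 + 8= 6 - 6*a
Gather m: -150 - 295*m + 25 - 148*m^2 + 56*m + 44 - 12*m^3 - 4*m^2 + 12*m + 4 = -12*m^3 - 152*m^2 - 227*m - 77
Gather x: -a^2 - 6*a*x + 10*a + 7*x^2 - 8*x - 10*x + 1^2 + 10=-a^2 + 10*a + 7*x^2 + x*(-6*a - 18) + 11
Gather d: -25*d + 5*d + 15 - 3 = 12 - 20*d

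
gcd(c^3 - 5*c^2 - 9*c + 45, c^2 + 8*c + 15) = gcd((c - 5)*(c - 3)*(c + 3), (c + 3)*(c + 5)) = c + 3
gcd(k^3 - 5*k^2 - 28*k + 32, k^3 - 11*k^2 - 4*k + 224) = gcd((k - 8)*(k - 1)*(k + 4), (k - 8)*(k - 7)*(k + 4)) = k^2 - 4*k - 32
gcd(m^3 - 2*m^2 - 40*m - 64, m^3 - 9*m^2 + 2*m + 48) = m^2 - 6*m - 16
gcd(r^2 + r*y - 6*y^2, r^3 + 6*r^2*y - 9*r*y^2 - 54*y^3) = r + 3*y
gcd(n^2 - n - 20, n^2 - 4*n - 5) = n - 5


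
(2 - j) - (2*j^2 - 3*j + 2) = -2*j^2 + 2*j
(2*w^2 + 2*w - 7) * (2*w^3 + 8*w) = 4*w^5 + 4*w^4 + 2*w^3 + 16*w^2 - 56*w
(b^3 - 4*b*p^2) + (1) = b^3 - 4*b*p^2 + 1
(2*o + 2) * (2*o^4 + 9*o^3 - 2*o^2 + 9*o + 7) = 4*o^5 + 22*o^4 + 14*o^3 + 14*o^2 + 32*o + 14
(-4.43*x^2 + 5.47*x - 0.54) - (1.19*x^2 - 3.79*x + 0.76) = -5.62*x^2 + 9.26*x - 1.3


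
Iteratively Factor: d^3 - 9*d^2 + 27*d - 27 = (d - 3)*(d^2 - 6*d + 9) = (d - 3)^2*(d - 3)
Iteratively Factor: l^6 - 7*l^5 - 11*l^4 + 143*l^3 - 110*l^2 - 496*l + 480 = (l - 4)*(l^5 - 3*l^4 - 23*l^3 + 51*l^2 + 94*l - 120) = (l - 4)*(l + 2)*(l^4 - 5*l^3 - 13*l^2 + 77*l - 60) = (l - 5)*(l - 4)*(l + 2)*(l^3 - 13*l + 12) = (l - 5)*(l - 4)*(l + 2)*(l + 4)*(l^2 - 4*l + 3) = (l - 5)*(l - 4)*(l - 3)*(l + 2)*(l + 4)*(l - 1)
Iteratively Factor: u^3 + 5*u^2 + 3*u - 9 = (u + 3)*(u^2 + 2*u - 3) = (u - 1)*(u + 3)*(u + 3)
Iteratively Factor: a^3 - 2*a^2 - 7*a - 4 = (a - 4)*(a^2 + 2*a + 1) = (a - 4)*(a + 1)*(a + 1)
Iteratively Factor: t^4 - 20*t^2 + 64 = (t - 2)*(t^3 + 2*t^2 - 16*t - 32) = (t - 4)*(t - 2)*(t^2 + 6*t + 8) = (t - 4)*(t - 2)*(t + 4)*(t + 2)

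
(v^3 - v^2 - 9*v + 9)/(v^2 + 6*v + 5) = (v^3 - v^2 - 9*v + 9)/(v^2 + 6*v + 5)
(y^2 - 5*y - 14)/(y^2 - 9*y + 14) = (y + 2)/(y - 2)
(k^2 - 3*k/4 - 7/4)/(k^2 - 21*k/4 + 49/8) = 2*(k + 1)/(2*k - 7)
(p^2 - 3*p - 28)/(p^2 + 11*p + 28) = (p - 7)/(p + 7)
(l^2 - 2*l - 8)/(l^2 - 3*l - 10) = (l - 4)/(l - 5)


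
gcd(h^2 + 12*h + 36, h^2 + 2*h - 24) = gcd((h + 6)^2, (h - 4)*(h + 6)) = h + 6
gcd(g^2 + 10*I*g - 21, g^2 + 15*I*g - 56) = g + 7*I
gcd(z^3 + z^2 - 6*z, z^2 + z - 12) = 1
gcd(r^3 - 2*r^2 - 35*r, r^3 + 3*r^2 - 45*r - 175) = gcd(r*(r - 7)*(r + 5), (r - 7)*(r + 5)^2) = r^2 - 2*r - 35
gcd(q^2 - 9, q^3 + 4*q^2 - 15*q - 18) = q - 3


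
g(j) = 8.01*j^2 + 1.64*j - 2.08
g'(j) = 16.02*j + 1.64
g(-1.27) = 8.76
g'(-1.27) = -18.71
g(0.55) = 1.25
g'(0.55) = 10.45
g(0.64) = 2.25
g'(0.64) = 11.89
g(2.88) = 69.08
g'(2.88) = 47.78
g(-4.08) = 124.57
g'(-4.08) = -63.72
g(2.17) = 39.20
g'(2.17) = 36.40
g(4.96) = 203.11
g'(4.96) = 81.10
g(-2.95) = 62.79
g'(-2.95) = -45.62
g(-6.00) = 276.44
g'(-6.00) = -94.48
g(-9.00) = 631.97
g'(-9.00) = -142.54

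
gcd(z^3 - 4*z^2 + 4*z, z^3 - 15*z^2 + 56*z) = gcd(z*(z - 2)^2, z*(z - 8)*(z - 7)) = z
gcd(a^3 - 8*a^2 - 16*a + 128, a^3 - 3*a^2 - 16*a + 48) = a^2 - 16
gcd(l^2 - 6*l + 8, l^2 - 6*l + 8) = l^2 - 6*l + 8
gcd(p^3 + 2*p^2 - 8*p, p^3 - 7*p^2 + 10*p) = p^2 - 2*p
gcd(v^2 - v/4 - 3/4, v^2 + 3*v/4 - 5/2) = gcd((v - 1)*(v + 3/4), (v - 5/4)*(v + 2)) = 1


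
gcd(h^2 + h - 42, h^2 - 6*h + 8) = 1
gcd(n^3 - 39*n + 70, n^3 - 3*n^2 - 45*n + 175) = n^2 + 2*n - 35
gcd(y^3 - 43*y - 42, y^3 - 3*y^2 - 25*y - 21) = y^2 - 6*y - 7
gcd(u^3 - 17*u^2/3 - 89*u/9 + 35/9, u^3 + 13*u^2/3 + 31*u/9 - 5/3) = u^2 + 4*u/3 - 5/9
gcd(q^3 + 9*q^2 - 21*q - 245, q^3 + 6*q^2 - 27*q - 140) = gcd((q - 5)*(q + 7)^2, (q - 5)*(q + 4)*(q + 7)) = q^2 + 2*q - 35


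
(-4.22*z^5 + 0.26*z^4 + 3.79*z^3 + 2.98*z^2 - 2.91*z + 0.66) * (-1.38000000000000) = 5.8236*z^5 - 0.3588*z^4 - 5.2302*z^3 - 4.1124*z^2 + 4.0158*z - 0.9108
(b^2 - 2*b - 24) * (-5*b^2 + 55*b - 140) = -5*b^4 + 65*b^3 - 130*b^2 - 1040*b + 3360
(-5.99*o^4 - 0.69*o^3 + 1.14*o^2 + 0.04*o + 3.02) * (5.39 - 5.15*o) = 30.8485*o^5 - 28.7326*o^4 - 9.5901*o^3 + 5.9386*o^2 - 15.3374*o + 16.2778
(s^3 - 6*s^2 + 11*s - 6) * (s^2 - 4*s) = s^5 - 10*s^4 + 35*s^3 - 50*s^2 + 24*s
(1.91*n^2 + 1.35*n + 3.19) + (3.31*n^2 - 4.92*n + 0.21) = 5.22*n^2 - 3.57*n + 3.4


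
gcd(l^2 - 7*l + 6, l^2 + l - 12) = 1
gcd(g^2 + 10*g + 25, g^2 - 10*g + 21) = 1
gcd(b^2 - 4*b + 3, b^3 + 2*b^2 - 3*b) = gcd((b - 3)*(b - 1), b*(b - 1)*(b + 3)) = b - 1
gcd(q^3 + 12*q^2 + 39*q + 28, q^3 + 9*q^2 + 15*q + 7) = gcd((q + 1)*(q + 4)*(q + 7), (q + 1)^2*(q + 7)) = q^2 + 8*q + 7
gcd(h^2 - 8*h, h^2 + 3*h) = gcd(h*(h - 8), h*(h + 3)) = h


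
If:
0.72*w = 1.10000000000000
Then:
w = 1.53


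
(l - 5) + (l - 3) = 2*l - 8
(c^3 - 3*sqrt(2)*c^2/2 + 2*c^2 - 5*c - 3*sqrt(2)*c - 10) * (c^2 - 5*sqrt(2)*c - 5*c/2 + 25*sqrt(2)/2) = c^5 - 13*sqrt(2)*c^4/2 - c^4/2 + 13*sqrt(2)*c^3/4 + 5*c^3 - 5*c^2 + 115*sqrt(2)*c^2/2 - 50*c - 25*sqrt(2)*c/2 - 125*sqrt(2)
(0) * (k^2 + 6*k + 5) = 0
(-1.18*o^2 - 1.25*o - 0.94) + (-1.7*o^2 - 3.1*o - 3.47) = -2.88*o^2 - 4.35*o - 4.41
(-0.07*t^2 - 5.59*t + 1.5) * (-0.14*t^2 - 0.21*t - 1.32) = 0.0098*t^4 + 0.7973*t^3 + 1.0563*t^2 + 7.0638*t - 1.98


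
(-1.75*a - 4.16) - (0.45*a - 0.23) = -2.2*a - 3.93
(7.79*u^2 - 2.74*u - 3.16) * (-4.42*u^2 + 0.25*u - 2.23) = -34.4318*u^4 + 14.0583*u^3 - 4.0895*u^2 + 5.3202*u + 7.0468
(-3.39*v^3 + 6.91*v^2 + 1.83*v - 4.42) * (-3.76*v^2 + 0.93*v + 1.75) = 12.7464*v^5 - 29.1343*v^4 - 6.387*v^3 + 30.4136*v^2 - 0.9081*v - 7.735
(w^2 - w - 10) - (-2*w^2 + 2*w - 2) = 3*w^2 - 3*w - 8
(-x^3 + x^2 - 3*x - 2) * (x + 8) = -x^4 - 7*x^3 + 5*x^2 - 26*x - 16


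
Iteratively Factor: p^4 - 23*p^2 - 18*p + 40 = (p - 5)*(p^3 + 5*p^2 + 2*p - 8) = (p - 5)*(p + 4)*(p^2 + p - 2) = (p - 5)*(p + 2)*(p + 4)*(p - 1)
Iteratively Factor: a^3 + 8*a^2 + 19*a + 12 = (a + 4)*(a^2 + 4*a + 3) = (a + 3)*(a + 4)*(a + 1)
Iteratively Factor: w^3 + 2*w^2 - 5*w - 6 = (w - 2)*(w^2 + 4*w + 3) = (w - 2)*(w + 1)*(w + 3)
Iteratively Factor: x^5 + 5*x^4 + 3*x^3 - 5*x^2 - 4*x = (x - 1)*(x^4 + 6*x^3 + 9*x^2 + 4*x) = (x - 1)*(x + 4)*(x^3 + 2*x^2 + x) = (x - 1)*(x + 1)*(x + 4)*(x^2 + x) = x*(x - 1)*(x + 1)*(x + 4)*(x + 1)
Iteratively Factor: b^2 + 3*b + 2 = (b + 1)*(b + 2)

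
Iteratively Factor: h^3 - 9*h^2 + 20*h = (h - 4)*(h^2 - 5*h) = h*(h - 4)*(h - 5)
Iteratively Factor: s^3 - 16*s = (s + 4)*(s^2 - 4*s) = (s - 4)*(s + 4)*(s)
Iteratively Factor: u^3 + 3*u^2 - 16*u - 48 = (u + 4)*(u^2 - u - 12) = (u - 4)*(u + 4)*(u + 3)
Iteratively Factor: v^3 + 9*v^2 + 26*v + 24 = (v + 2)*(v^2 + 7*v + 12) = (v + 2)*(v + 4)*(v + 3)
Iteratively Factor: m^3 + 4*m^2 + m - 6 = (m - 1)*(m^2 + 5*m + 6) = (m - 1)*(m + 3)*(m + 2)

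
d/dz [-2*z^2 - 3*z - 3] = -4*z - 3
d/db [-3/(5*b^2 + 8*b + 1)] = 6*(5*b + 4)/(5*b^2 + 8*b + 1)^2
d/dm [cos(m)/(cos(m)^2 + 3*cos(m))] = sin(m)/(cos(m) + 3)^2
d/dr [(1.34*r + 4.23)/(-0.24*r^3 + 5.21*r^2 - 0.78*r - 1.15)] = (0.6432*r^3 - 3.9358*r^2 - 44.0766*r + 1.7584)/(0.0576*r^6 - 2.5008*r^5 + 27.5185*r^4 - 7.5756*r^3 - 11.3746*r^2 + 1.794*r + 1.3225)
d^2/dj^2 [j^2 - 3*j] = 2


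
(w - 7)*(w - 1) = w^2 - 8*w + 7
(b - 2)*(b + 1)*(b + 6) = b^3 + 5*b^2 - 8*b - 12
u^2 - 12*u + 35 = (u - 7)*(u - 5)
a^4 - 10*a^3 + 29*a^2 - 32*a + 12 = (a - 6)*(a - 2)*(a - 1)^2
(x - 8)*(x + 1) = x^2 - 7*x - 8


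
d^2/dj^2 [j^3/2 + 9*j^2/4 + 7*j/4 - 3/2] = 3*j + 9/2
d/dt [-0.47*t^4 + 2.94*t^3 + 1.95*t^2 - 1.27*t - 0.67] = -1.88*t^3 + 8.82*t^2 + 3.9*t - 1.27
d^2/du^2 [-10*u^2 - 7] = -20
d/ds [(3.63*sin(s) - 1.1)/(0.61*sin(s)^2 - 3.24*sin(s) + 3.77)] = (-2.2143*sin(s)^2 + 1.342*sin(s) + 10.1211)*cos(s)/(0.3721*sin(s)^4 - 3.9528*sin(s)^3 + 15.097*sin(s)^2 - 24.4296*sin(s) + 14.2129)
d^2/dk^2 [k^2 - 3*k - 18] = 2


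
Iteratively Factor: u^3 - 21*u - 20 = (u + 1)*(u^2 - u - 20) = (u + 1)*(u + 4)*(u - 5)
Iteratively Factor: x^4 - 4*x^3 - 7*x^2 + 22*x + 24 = (x + 2)*(x^3 - 6*x^2 + 5*x + 12) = (x + 1)*(x + 2)*(x^2 - 7*x + 12) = (x - 4)*(x + 1)*(x + 2)*(x - 3)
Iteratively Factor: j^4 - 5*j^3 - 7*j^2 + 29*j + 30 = (j + 1)*(j^3 - 6*j^2 - j + 30) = (j - 3)*(j + 1)*(j^2 - 3*j - 10) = (j - 5)*(j - 3)*(j + 1)*(j + 2)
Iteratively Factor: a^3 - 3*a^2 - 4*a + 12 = (a - 2)*(a^2 - a - 6) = (a - 2)*(a + 2)*(a - 3)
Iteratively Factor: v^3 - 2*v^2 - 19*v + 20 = (v + 4)*(v^2 - 6*v + 5) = (v - 1)*(v + 4)*(v - 5)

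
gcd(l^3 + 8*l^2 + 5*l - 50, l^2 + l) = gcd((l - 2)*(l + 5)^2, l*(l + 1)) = 1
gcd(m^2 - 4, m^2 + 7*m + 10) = m + 2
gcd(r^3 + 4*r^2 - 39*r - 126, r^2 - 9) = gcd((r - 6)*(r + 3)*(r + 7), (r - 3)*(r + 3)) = r + 3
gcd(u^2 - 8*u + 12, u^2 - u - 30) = u - 6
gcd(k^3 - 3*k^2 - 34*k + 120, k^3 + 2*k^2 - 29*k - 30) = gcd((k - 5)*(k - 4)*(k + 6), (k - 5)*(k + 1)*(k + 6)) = k^2 + k - 30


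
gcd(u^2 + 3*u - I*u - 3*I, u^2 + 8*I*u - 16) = 1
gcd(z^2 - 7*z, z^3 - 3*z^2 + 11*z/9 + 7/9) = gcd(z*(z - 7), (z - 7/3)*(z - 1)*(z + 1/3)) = 1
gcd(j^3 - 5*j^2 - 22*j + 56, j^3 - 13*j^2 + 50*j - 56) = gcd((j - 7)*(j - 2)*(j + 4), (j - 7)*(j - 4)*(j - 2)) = j^2 - 9*j + 14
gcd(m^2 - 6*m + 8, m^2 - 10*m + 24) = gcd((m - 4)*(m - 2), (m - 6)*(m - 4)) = m - 4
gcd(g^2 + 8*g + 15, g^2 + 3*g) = g + 3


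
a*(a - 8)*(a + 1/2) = a^3 - 15*a^2/2 - 4*a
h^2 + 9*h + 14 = (h + 2)*(h + 7)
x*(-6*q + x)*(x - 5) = -6*q*x^2 + 30*q*x + x^3 - 5*x^2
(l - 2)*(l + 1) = l^2 - l - 2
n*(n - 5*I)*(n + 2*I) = n^3 - 3*I*n^2 + 10*n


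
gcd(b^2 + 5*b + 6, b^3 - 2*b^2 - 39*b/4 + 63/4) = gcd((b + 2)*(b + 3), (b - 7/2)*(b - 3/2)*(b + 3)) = b + 3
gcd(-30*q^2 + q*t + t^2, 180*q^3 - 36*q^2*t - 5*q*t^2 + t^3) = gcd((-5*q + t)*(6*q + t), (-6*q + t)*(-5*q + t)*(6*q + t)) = 30*q^2 - q*t - t^2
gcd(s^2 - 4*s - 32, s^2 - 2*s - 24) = s + 4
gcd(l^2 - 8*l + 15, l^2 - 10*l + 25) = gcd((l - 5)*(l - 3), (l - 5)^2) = l - 5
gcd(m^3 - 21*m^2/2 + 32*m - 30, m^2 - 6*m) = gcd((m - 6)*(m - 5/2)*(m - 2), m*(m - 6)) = m - 6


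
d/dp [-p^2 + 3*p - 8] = 3 - 2*p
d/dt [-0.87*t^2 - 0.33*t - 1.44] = -1.74*t - 0.33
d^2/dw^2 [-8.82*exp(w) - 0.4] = -8.82*exp(w)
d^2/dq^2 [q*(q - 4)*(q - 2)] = 6*q - 12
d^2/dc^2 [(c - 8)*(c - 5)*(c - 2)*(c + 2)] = 12*c^2 - 78*c + 72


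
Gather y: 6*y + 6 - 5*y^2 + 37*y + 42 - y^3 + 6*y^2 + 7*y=-y^3 + y^2 + 50*y + 48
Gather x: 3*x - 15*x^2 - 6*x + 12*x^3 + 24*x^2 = 12*x^3 + 9*x^2 - 3*x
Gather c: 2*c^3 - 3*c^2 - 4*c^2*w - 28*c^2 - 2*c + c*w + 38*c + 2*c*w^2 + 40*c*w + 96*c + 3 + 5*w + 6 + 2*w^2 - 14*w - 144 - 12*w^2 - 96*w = 2*c^3 + c^2*(-4*w - 31) + c*(2*w^2 + 41*w + 132) - 10*w^2 - 105*w - 135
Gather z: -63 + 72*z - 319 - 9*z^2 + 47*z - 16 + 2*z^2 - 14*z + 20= -7*z^2 + 105*z - 378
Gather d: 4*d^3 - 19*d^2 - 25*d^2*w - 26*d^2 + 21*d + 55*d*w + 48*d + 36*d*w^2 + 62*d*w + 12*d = 4*d^3 + d^2*(-25*w - 45) + d*(36*w^2 + 117*w + 81)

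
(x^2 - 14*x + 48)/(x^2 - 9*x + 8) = (x - 6)/(x - 1)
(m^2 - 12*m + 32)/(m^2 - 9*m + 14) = (m^2 - 12*m + 32)/(m^2 - 9*m + 14)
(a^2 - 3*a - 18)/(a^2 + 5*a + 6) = (a - 6)/(a + 2)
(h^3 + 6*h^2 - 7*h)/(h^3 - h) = (h + 7)/(h + 1)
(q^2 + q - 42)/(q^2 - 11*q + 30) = (q + 7)/(q - 5)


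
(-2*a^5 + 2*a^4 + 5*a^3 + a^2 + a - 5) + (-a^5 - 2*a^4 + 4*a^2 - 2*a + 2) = -3*a^5 + 5*a^3 + 5*a^2 - a - 3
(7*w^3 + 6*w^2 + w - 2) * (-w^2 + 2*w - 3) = -7*w^5 + 8*w^4 - 10*w^3 - 14*w^2 - 7*w + 6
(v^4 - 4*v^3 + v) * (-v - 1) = -v^5 + 3*v^4 + 4*v^3 - v^2 - v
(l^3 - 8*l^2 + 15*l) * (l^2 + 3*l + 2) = l^5 - 5*l^4 - 7*l^3 + 29*l^2 + 30*l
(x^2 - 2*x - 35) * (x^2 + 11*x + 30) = x^4 + 9*x^3 - 27*x^2 - 445*x - 1050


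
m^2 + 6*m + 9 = (m + 3)^2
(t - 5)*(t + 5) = t^2 - 25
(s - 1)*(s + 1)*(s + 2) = s^3 + 2*s^2 - s - 2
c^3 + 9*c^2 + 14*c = c*(c + 2)*(c + 7)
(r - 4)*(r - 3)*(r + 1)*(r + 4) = r^4 - 2*r^3 - 19*r^2 + 32*r + 48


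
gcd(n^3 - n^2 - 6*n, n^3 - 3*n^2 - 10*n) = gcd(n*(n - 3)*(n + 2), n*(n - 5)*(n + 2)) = n^2 + 2*n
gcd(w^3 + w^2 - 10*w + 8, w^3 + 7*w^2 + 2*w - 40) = w^2 + 2*w - 8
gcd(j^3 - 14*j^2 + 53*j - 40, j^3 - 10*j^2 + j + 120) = j^2 - 13*j + 40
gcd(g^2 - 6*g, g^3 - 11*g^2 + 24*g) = g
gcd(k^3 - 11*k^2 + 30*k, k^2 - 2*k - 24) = k - 6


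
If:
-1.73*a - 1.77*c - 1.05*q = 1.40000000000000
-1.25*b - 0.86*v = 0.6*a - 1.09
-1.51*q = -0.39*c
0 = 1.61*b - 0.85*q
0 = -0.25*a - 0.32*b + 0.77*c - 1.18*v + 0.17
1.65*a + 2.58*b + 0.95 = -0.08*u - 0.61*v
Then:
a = -8.25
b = 0.86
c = 6.30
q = 1.63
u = 86.49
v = 5.77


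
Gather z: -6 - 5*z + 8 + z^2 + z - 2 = z^2 - 4*z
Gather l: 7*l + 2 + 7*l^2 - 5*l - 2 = 7*l^2 + 2*l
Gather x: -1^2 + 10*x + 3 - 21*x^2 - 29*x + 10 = -21*x^2 - 19*x + 12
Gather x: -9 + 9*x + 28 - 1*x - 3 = 8*x + 16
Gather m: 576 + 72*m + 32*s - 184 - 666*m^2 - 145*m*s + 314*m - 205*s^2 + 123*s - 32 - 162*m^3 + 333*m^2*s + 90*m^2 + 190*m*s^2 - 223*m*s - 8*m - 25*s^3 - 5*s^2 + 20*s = -162*m^3 + m^2*(333*s - 576) + m*(190*s^2 - 368*s + 378) - 25*s^3 - 210*s^2 + 175*s + 360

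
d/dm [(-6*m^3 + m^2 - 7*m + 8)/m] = -12*m + 1 - 8/m^2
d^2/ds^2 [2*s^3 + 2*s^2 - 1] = 12*s + 4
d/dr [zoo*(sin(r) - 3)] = zoo*cos(r)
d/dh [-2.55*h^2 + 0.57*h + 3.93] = 0.57 - 5.1*h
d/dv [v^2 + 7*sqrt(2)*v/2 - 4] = 2*v + 7*sqrt(2)/2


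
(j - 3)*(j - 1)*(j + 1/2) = j^3 - 7*j^2/2 + j + 3/2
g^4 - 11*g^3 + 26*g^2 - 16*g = g*(g - 8)*(g - 2)*(g - 1)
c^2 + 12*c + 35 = (c + 5)*(c + 7)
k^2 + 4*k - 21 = (k - 3)*(k + 7)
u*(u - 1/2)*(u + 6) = u^3 + 11*u^2/2 - 3*u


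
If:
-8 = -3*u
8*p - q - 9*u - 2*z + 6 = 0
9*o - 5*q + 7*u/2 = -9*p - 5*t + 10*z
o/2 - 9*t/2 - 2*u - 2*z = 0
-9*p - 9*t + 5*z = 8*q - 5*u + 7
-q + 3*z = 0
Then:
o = -171/67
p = 448/201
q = -34/335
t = -487/335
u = 8/3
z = -34/1005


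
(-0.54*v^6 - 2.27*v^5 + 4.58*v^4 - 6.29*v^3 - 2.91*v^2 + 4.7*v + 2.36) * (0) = 0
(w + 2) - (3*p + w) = 2 - 3*p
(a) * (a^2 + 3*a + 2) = a^3 + 3*a^2 + 2*a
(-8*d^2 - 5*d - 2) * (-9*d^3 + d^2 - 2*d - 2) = 72*d^5 + 37*d^4 + 29*d^3 + 24*d^2 + 14*d + 4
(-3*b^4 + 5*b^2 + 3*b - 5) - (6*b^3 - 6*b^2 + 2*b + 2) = -3*b^4 - 6*b^3 + 11*b^2 + b - 7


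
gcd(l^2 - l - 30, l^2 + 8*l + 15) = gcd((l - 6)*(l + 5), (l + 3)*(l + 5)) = l + 5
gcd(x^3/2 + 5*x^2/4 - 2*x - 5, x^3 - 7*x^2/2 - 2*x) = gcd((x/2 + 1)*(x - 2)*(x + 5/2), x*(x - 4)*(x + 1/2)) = 1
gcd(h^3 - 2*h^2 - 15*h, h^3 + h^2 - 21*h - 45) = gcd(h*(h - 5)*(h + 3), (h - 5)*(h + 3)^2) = h^2 - 2*h - 15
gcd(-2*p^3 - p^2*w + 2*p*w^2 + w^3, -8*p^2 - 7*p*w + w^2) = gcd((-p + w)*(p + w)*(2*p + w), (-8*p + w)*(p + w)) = p + w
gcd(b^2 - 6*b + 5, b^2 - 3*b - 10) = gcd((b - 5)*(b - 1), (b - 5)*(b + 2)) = b - 5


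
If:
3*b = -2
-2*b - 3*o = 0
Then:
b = -2/3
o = 4/9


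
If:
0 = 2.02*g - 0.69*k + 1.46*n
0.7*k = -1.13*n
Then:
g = -1.27418670438472*n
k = -1.61428571428571*n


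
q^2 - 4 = (q - 2)*(q + 2)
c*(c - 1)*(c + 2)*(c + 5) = c^4 + 6*c^3 + 3*c^2 - 10*c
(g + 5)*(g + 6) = g^2 + 11*g + 30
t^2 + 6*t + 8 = (t + 2)*(t + 4)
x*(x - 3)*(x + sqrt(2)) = x^3 - 3*x^2 + sqrt(2)*x^2 - 3*sqrt(2)*x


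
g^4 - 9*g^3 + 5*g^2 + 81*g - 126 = (g - 7)*(g - 3)*(g - 2)*(g + 3)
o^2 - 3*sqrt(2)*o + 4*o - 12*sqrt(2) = (o + 4)*(o - 3*sqrt(2))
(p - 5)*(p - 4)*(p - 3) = p^3 - 12*p^2 + 47*p - 60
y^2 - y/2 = y*(y - 1/2)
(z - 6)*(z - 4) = z^2 - 10*z + 24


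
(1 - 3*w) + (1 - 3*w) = 2 - 6*w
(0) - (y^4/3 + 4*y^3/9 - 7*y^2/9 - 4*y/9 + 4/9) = -y^4/3 - 4*y^3/9 + 7*y^2/9 + 4*y/9 - 4/9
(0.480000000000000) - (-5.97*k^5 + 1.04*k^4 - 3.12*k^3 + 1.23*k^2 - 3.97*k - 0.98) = 5.97*k^5 - 1.04*k^4 + 3.12*k^3 - 1.23*k^2 + 3.97*k + 1.46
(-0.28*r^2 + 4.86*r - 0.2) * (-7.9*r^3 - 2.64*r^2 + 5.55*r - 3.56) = 2.212*r^5 - 37.6548*r^4 - 12.8044*r^3 + 28.4978*r^2 - 18.4116*r + 0.712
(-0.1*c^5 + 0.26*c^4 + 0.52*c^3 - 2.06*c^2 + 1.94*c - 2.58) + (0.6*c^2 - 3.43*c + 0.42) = -0.1*c^5 + 0.26*c^4 + 0.52*c^3 - 1.46*c^2 - 1.49*c - 2.16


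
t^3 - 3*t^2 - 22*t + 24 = (t - 6)*(t - 1)*(t + 4)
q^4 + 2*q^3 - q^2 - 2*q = q*(q - 1)*(q + 1)*(q + 2)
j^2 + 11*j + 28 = (j + 4)*(j + 7)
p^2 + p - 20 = (p - 4)*(p + 5)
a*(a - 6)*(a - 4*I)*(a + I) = a^4 - 6*a^3 - 3*I*a^3 + 4*a^2 + 18*I*a^2 - 24*a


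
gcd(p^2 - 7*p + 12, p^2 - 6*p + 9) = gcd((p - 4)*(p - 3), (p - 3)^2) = p - 3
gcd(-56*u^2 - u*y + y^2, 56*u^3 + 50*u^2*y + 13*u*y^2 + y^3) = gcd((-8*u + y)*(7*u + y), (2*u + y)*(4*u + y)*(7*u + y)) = 7*u + y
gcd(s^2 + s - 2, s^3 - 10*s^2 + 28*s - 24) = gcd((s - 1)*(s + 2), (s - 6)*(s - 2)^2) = 1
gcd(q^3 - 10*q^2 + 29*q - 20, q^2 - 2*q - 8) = q - 4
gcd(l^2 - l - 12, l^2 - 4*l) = l - 4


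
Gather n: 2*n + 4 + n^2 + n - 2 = n^2 + 3*n + 2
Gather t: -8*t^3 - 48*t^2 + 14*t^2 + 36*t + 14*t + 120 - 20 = -8*t^3 - 34*t^2 + 50*t + 100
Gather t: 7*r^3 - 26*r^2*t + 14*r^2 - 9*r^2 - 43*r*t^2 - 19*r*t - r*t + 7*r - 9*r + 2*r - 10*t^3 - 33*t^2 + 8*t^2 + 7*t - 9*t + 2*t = 7*r^3 + 5*r^2 - 10*t^3 + t^2*(-43*r - 25) + t*(-26*r^2 - 20*r)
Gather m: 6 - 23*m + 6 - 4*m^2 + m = -4*m^2 - 22*m + 12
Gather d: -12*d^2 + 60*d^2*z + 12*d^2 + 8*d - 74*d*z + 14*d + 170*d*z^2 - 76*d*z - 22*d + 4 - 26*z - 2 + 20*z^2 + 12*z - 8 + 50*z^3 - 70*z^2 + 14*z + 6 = 60*d^2*z + d*(170*z^2 - 150*z) + 50*z^3 - 50*z^2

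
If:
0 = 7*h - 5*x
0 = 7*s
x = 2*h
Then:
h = 0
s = 0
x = 0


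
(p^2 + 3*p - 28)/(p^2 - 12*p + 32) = (p + 7)/(p - 8)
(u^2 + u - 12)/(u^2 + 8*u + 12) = (u^2 + u - 12)/(u^2 + 8*u + 12)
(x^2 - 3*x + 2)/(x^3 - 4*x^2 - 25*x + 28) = (x - 2)/(x^2 - 3*x - 28)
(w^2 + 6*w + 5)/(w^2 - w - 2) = (w + 5)/(w - 2)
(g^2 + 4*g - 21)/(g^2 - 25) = (g^2 + 4*g - 21)/(g^2 - 25)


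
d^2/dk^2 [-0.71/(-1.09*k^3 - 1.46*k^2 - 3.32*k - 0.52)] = (-(4.6434*k + 2.0732)*(1.09*k^3 + 1.46*k^2 + 3.32*k + 0.52) + 0.71*(3.27*k^2 + 2.92*k + 3.32)*(6.54*k^2 + 5.84*k + 6.64))/(1.09*k^3 + 1.46*k^2 + 3.32*k + 0.52)^3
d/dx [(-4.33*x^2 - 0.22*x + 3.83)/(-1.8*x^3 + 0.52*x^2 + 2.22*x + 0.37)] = (-7.794*x^4 - 0.792*x^3 + 11.1838*x^2 - 7.1874*x - 8.584)/(3.24*x^6 - 1.872*x^5 - 7.7216*x^4 + 0.9768*x^3 + 5.3132*x^2 + 1.6428*x + 0.1369)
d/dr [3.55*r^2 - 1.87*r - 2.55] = 7.1*r - 1.87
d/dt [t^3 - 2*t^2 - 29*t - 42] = 3*t^2 - 4*t - 29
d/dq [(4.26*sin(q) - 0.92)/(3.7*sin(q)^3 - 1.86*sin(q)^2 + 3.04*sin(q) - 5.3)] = (-31.524*sin(q)^3 + 18.1356*sin(q)^2 - 3.4224*sin(q) - 19.7812)*cos(q)/(13.69*sin(q)^6 - 13.764*sin(q)^5 + 25.9556*sin(q)^4 - 50.5288*sin(q)^3 + 28.9576*sin(q)^2 - 32.224*sin(q) + 28.09)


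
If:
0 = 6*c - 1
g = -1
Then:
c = 1/6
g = -1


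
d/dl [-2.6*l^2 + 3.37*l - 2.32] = 3.37 - 5.2*l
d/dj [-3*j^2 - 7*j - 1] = -6*j - 7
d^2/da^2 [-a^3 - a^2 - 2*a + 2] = -6*a - 2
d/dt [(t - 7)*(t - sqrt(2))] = 2*t - 7 - sqrt(2)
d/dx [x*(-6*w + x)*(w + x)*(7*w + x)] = -42*w^3 - 82*w^2*x + 6*w*x^2 + 4*x^3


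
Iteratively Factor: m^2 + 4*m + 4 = (m + 2)*(m + 2)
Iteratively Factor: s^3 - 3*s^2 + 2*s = (s - 2)*(s^2 - s) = (s - 2)*(s - 1)*(s)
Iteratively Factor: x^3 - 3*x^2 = (x)*(x^2 - 3*x) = x^2*(x - 3)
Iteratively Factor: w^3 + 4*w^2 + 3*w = (w)*(w^2 + 4*w + 3) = w*(w + 3)*(w + 1)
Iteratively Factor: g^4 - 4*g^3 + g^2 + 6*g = (g - 2)*(g^3 - 2*g^2 - 3*g) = g*(g - 2)*(g^2 - 2*g - 3) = g*(g - 3)*(g - 2)*(g + 1)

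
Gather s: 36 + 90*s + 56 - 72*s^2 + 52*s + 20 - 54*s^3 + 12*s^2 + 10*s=-54*s^3 - 60*s^2 + 152*s + 112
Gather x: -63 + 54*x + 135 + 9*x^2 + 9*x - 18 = 9*x^2 + 63*x + 54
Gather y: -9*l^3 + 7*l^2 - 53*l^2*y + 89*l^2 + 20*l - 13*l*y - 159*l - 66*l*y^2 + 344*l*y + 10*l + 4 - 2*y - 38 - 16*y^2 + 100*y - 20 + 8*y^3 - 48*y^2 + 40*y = -9*l^3 + 96*l^2 - 129*l + 8*y^3 + y^2*(-66*l - 64) + y*(-53*l^2 + 331*l + 138) - 54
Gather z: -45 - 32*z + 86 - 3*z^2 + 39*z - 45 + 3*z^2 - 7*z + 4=0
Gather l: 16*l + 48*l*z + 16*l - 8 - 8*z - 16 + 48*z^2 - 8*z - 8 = l*(48*z + 32) + 48*z^2 - 16*z - 32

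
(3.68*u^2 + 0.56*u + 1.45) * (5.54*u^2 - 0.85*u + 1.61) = 20.3872*u^4 - 0.0255999999999998*u^3 + 13.4818*u^2 - 0.3309*u + 2.3345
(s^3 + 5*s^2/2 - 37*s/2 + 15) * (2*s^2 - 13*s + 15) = 2*s^5 - 8*s^4 - 109*s^3/2 + 308*s^2 - 945*s/2 + 225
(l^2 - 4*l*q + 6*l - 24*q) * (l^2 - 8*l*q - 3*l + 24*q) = l^4 - 12*l^3*q + 3*l^3 + 32*l^2*q^2 - 36*l^2*q - 18*l^2 + 96*l*q^2 + 216*l*q - 576*q^2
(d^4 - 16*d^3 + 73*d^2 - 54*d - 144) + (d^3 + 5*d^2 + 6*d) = d^4 - 15*d^3 + 78*d^2 - 48*d - 144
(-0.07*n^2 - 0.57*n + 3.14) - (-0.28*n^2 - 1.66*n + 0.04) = 0.21*n^2 + 1.09*n + 3.1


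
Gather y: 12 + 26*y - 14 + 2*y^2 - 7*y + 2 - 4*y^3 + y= -4*y^3 + 2*y^2 + 20*y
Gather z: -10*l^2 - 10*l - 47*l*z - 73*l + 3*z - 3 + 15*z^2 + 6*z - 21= -10*l^2 - 83*l + 15*z^2 + z*(9 - 47*l) - 24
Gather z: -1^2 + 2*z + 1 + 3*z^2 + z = 3*z^2 + 3*z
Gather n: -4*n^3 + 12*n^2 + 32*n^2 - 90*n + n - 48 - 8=-4*n^3 + 44*n^2 - 89*n - 56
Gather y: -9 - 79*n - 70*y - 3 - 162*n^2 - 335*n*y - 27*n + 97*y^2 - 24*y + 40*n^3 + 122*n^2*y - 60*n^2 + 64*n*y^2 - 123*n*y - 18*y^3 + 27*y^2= 40*n^3 - 222*n^2 - 106*n - 18*y^3 + y^2*(64*n + 124) + y*(122*n^2 - 458*n - 94) - 12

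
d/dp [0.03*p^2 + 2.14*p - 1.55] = 0.06*p + 2.14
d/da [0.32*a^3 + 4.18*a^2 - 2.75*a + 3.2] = 0.96*a^2 + 8.36*a - 2.75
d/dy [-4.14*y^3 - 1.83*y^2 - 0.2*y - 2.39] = -12.42*y^2 - 3.66*y - 0.2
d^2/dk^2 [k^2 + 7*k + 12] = 2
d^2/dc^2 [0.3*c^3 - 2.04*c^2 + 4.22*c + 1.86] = 1.8*c - 4.08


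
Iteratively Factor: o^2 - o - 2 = (o + 1)*(o - 2)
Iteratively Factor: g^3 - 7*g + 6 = (g - 2)*(g^2 + 2*g - 3) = (g - 2)*(g - 1)*(g + 3)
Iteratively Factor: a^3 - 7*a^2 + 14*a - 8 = (a - 2)*(a^2 - 5*a + 4) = (a - 2)*(a - 1)*(a - 4)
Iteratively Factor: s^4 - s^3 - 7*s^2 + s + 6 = (s + 2)*(s^3 - 3*s^2 - s + 3) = (s + 1)*(s + 2)*(s^2 - 4*s + 3) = (s - 3)*(s + 1)*(s + 2)*(s - 1)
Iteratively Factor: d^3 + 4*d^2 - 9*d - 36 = (d - 3)*(d^2 + 7*d + 12) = (d - 3)*(d + 4)*(d + 3)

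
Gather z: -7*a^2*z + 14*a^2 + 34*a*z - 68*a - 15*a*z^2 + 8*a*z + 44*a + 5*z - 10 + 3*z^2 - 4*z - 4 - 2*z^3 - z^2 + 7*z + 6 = 14*a^2 - 24*a - 2*z^3 + z^2*(2 - 15*a) + z*(-7*a^2 + 42*a + 8) - 8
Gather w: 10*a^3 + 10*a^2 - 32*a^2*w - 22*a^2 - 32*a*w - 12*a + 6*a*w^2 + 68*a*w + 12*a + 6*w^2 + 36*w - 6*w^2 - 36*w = 10*a^3 - 12*a^2 + 6*a*w^2 + w*(-32*a^2 + 36*a)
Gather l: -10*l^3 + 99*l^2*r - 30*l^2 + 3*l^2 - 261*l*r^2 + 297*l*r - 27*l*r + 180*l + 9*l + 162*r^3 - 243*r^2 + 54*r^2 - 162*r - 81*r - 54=-10*l^3 + l^2*(99*r - 27) + l*(-261*r^2 + 270*r + 189) + 162*r^3 - 189*r^2 - 243*r - 54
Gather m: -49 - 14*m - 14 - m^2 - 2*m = -m^2 - 16*m - 63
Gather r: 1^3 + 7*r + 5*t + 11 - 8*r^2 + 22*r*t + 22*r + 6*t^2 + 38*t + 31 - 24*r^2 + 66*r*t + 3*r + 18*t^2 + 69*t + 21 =-32*r^2 + r*(88*t + 32) + 24*t^2 + 112*t + 64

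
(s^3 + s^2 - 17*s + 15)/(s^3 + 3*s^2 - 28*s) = (s^3 + s^2 - 17*s + 15)/(s*(s^2 + 3*s - 28))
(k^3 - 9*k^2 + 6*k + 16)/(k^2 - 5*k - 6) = (k^2 - 10*k + 16)/(k - 6)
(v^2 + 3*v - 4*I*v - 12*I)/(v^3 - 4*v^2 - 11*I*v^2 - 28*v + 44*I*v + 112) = (v + 3)/(v^2 - v*(4 + 7*I) + 28*I)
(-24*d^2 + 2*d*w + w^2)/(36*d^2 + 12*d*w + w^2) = (-4*d + w)/(6*d + w)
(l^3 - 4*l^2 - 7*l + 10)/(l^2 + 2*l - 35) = (l^2 + l - 2)/(l + 7)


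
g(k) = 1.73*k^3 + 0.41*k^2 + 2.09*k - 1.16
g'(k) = 5.19*k^2 + 0.82*k + 2.09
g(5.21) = 265.52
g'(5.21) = 147.24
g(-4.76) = -188.40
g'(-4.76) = 115.78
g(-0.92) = -4.08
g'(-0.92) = 5.73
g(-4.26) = -136.37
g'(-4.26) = 92.78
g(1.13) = 4.22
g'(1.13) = 9.64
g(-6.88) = -559.53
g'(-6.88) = 242.11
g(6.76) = 566.13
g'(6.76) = 244.80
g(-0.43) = -2.12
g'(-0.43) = 2.70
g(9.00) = 1312.03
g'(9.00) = 429.86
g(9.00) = 1312.03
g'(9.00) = 429.86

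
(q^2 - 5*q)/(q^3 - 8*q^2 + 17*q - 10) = q/(q^2 - 3*q + 2)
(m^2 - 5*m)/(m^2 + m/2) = 2*(m - 5)/(2*m + 1)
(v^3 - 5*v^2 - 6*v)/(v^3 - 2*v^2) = (v^2 - 5*v - 6)/(v*(v - 2))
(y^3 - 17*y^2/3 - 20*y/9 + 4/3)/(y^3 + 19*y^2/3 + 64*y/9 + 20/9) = (3*y^2 - 19*y + 6)/(3*y^2 + 17*y + 10)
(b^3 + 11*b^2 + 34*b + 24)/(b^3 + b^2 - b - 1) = (b^2 + 10*b + 24)/(b^2 - 1)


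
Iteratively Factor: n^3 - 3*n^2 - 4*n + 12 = (n - 2)*(n^2 - n - 6) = (n - 3)*(n - 2)*(n + 2)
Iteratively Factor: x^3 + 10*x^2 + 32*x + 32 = (x + 4)*(x^2 + 6*x + 8) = (x + 4)^2*(x + 2)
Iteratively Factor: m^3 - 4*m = (m)*(m^2 - 4) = m*(m - 2)*(m + 2)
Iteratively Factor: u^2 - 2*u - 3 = (u - 3)*(u + 1)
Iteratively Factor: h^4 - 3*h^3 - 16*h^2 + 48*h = (h - 4)*(h^3 + h^2 - 12*h) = (h - 4)*(h + 4)*(h^2 - 3*h) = h*(h - 4)*(h + 4)*(h - 3)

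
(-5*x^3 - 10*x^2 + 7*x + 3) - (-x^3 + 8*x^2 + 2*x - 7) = -4*x^3 - 18*x^2 + 5*x + 10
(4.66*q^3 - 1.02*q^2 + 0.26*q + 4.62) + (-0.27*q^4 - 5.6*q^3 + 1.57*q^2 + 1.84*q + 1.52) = -0.27*q^4 - 0.94*q^3 + 0.55*q^2 + 2.1*q + 6.14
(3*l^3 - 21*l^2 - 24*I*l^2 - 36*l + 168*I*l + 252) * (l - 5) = 3*l^4 - 36*l^3 - 24*I*l^3 + 69*l^2 + 288*I*l^2 + 432*l - 840*I*l - 1260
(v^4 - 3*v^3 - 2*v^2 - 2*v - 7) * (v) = v^5 - 3*v^4 - 2*v^3 - 2*v^2 - 7*v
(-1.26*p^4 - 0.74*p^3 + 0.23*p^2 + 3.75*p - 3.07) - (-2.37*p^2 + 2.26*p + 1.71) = -1.26*p^4 - 0.74*p^3 + 2.6*p^2 + 1.49*p - 4.78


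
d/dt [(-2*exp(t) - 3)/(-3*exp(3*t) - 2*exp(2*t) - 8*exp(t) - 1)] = (-(2*exp(t) + 3)*(9*exp(2*t) + 4*exp(t) + 8) + 6*exp(3*t) + 4*exp(2*t) + 16*exp(t) + 2)*exp(t)/(3*exp(3*t) + 2*exp(2*t) + 8*exp(t) + 1)^2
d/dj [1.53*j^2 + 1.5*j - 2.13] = 3.06*j + 1.5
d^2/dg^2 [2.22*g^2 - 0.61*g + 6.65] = 4.44000000000000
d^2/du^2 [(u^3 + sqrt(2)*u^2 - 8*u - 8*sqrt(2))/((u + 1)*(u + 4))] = 2*(-5*sqrt(2)*u^3 + 13*u^3 - 36*sqrt(2)*u^2 + 60*u^2 - 120*sqrt(2)*u + 144*u - 152*sqrt(2) + 160)/(u^6 + 15*u^5 + 87*u^4 + 245*u^3 + 348*u^2 + 240*u + 64)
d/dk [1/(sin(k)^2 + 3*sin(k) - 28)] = -(2*sin(k) + 3)*cos(k)/(sin(k)^2 + 3*sin(k) - 28)^2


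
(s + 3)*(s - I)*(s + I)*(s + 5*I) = s^4 + 3*s^3 + 5*I*s^3 + s^2 + 15*I*s^2 + 3*s + 5*I*s + 15*I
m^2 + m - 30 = (m - 5)*(m + 6)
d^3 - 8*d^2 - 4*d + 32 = (d - 8)*(d - 2)*(d + 2)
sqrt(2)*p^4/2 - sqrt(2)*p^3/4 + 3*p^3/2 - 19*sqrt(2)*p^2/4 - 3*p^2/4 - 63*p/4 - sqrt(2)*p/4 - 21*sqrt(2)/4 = (p - 7/2)*(p + 3)*(p + sqrt(2))*(sqrt(2)*p/2 + 1/2)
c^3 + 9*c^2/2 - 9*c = c*(c - 3/2)*(c + 6)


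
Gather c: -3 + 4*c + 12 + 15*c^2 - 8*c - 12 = 15*c^2 - 4*c - 3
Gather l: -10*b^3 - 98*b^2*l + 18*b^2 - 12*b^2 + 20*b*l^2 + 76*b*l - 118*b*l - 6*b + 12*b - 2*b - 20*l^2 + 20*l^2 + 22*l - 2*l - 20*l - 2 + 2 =-10*b^3 + 6*b^2 + 20*b*l^2 + 4*b + l*(-98*b^2 - 42*b)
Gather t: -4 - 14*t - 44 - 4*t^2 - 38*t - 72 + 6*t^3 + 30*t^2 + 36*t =6*t^3 + 26*t^2 - 16*t - 120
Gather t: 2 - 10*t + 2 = 4 - 10*t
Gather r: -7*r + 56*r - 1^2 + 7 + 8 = 49*r + 14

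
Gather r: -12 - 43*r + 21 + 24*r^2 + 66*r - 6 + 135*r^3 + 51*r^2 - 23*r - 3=135*r^3 + 75*r^2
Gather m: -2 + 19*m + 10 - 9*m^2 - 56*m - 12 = -9*m^2 - 37*m - 4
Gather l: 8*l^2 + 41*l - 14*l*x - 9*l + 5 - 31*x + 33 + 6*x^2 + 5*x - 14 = 8*l^2 + l*(32 - 14*x) + 6*x^2 - 26*x + 24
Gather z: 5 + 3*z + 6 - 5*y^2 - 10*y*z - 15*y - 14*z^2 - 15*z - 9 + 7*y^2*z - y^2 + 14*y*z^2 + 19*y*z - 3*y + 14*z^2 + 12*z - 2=-6*y^2 + 14*y*z^2 - 18*y + z*(7*y^2 + 9*y)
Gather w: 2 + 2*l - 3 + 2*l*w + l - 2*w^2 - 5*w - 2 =3*l - 2*w^2 + w*(2*l - 5) - 3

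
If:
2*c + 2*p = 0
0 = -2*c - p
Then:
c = 0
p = 0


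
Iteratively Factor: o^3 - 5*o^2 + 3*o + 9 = (o - 3)*(o^2 - 2*o - 3) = (o - 3)^2*(o + 1)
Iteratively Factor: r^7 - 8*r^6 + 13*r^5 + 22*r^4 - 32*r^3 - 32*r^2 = (r)*(r^6 - 8*r^5 + 13*r^4 + 22*r^3 - 32*r^2 - 32*r) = r*(r - 2)*(r^5 - 6*r^4 + r^3 + 24*r^2 + 16*r) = r^2*(r - 2)*(r^4 - 6*r^3 + r^2 + 24*r + 16) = r^2*(r - 2)*(r + 1)*(r^3 - 7*r^2 + 8*r + 16) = r^2*(r - 2)*(r + 1)^2*(r^2 - 8*r + 16) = r^2*(r - 4)*(r - 2)*(r + 1)^2*(r - 4)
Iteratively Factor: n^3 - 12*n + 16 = (n - 2)*(n^2 + 2*n - 8) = (n - 2)^2*(n + 4)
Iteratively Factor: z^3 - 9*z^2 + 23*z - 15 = (z - 3)*(z^2 - 6*z + 5) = (z - 3)*(z - 1)*(z - 5)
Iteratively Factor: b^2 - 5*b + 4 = (b - 4)*(b - 1)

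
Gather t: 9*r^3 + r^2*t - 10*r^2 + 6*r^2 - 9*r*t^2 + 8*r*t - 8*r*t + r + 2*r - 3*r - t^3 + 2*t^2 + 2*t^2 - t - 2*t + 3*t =9*r^3 + r^2*t - 4*r^2 - t^3 + t^2*(4 - 9*r)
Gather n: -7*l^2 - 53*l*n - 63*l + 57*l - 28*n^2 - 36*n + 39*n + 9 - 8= -7*l^2 - 6*l - 28*n^2 + n*(3 - 53*l) + 1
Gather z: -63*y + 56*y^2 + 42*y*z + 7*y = 56*y^2 + 42*y*z - 56*y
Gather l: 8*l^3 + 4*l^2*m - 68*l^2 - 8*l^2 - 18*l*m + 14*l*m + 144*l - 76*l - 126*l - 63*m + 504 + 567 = 8*l^3 + l^2*(4*m - 76) + l*(-4*m - 58) - 63*m + 1071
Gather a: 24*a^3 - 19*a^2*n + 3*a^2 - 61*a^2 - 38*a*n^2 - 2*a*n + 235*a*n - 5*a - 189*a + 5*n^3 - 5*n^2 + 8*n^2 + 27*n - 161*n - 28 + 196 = 24*a^3 + a^2*(-19*n - 58) + a*(-38*n^2 + 233*n - 194) + 5*n^3 + 3*n^2 - 134*n + 168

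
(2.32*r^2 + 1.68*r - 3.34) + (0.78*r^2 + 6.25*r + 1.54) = 3.1*r^2 + 7.93*r - 1.8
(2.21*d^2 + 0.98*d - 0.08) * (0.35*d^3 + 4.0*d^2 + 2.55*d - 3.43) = 0.7735*d^5 + 9.183*d^4 + 9.5275*d^3 - 5.4013*d^2 - 3.5654*d + 0.2744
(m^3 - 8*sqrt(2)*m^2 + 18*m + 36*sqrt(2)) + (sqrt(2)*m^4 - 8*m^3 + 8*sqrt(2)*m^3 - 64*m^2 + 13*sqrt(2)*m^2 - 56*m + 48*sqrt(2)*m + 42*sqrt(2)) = sqrt(2)*m^4 - 7*m^3 + 8*sqrt(2)*m^3 - 64*m^2 + 5*sqrt(2)*m^2 - 38*m + 48*sqrt(2)*m + 78*sqrt(2)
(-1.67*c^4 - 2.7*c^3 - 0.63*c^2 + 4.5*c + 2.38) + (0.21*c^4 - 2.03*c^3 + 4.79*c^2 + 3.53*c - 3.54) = -1.46*c^4 - 4.73*c^3 + 4.16*c^2 + 8.03*c - 1.16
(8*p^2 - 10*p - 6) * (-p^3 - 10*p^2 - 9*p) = -8*p^5 - 70*p^4 + 34*p^3 + 150*p^2 + 54*p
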